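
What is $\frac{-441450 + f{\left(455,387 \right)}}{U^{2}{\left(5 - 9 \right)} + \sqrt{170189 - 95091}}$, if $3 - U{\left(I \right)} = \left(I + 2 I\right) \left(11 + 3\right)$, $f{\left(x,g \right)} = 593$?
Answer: $- \frac{12891099537}{854960983} + \frac{440857 \sqrt{75098}}{854960983} \approx -14.937$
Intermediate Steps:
$U{\left(I \right)} = 3 - 42 I$ ($U{\left(I \right)} = 3 - \left(I + 2 I\right) \left(11 + 3\right) = 3 - 3 I 14 = 3 - 42 I$)
$\frac{-441450 + f{\left(455,387 \right)}}{U^{2}{\left(5 - 9 \right)} + \sqrt{170189 - 95091}} = \frac{-441450 + 593}{\left(3 - 42 \left(5 - 9\right)\right)^{2} + \sqrt{170189 - 95091}} = - \frac{440857}{\left(3 - -168\right)^{2} + \sqrt{75098}} = - \frac{440857}{\left(3 + 168\right)^{2} + \sqrt{75098}} = - \frac{440857}{171^{2} + \sqrt{75098}} = - \frac{440857}{29241 + \sqrt{75098}}$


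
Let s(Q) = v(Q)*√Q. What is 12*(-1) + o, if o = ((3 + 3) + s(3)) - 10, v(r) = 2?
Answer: -16 + 2*√3 ≈ -12.536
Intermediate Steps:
s(Q) = 2*√Q
o = -4 + 2*√3 (o = ((3 + 3) + 2*√3) - 10 = (6 + 2*√3) - 10 = -4 + 2*√3 ≈ -0.53590)
12*(-1) + o = 12*(-1) + (-4 + 2*√3) = -12 + (-4 + 2*√3) = -16 + 2*√3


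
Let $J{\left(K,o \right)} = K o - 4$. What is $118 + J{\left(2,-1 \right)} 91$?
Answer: $-428$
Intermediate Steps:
$J{\left(K,o \right)} = -4 + K o$
$118 + J{\left(2,-1 \right)} 91 = 118 + \left(-4 + 2 \left(-1\right)\right) 91 = 118 + \left(-4 - 2\right) 91 = 118 - 546 = -428$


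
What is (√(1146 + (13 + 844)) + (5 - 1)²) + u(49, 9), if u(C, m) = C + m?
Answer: 74 + √2003 ≈ 118.75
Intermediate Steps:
(√(1146 + (13 + 844)) + (5 - 1)²) + u(49, 9) = (√(1146 + (13 + 844)) + (5 - 1)²) + (49 + 9) = (√(1146 + 857) + 4²) + 58 = (√2003 + 16) + 58 = (16 + √2003) + 58 = 74 + √2003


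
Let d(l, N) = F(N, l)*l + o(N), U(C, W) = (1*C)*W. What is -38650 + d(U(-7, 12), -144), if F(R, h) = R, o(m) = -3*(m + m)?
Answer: -25690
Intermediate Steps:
o(m) = -6*m
U(C, W) = C*W
d(l, N) = -6*N + N*l (d(l, N) = N*l - 6*N = -6*N + N*l)
-38650 + d(U(-7, 12), -144) = -38650 - 144*(-6 - 7*12) = -38650 - 144*(-6 - 84) = -38650 - 144*(-90) = -38650 + 12960 = -25690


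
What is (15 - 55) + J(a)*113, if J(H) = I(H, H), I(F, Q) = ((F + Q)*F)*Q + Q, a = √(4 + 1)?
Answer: -40 + 1243*√5 ≈ 2739.4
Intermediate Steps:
a = √5 ≈ 2.2361
I(F, Q) = Q + F*Q*(F + Q) (I(F, Q) = (F*(F + Q))*Q + Q = F*Q*(F + Q) + Q = Q + F*Q*(F + Q))
J(H) = H*(1 + 2*H²) (J(H) = H*(1 + H² + H*H) = H*(1 + H² + H²) = H*(1 + 2*H²))
(15 - 55) + J(a)*113 = (15 - 55) + (√5 + 2*(√5)³)*113 = -40 + (√5 + 2*(5*√5))*113 = -40 + (√5 + 10*√5)*113 = -40 + (11*√5)*113 = -40 + 1243*√5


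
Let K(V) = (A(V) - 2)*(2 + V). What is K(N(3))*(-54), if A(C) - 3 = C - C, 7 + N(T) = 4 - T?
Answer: 216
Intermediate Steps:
N(T) = -3 - T (N(T) = -7 + (4 - T) = -3 - T)
A(C) = 3 (A(C) = 3 + (C - C) = 3 + 0 = 3)
K(V) = 2 + V (K(V) = (3 - 2)*(2 + V) = 1*(2 + V) = 2 + V)
K(N(3))*(-54) = (2 + (-3 - 1*3))*(-54) = (2 + (-3 - 3))*(-54) = (2 - 6)*(-54) = -4*(-54) = 216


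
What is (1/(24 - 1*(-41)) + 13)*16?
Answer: 13536/65 ≈ 208.25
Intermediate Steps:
(1/(24 - 1*(-41)) + 13)*16 = (1/(24 + 41) + 13)*16 = (1/65 + 13)*16 = (846/65)*16 = 13536/65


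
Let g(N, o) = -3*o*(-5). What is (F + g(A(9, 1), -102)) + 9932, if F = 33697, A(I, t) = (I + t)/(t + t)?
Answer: 42099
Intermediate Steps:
A(I, t) = (I + t)/(2*t) (A(I, t) = (I + t)/((2*t)) = (I + t)*(1/(2*t)) = (I + t)/(2*t))
g(N, o) = 15*o
(F + g(A(9, 1), -102)) + 9932 = (33697 + 15*(-102)) + 9932 = (33697 - 1530) + 9932 = 32167 + 9932 = 42099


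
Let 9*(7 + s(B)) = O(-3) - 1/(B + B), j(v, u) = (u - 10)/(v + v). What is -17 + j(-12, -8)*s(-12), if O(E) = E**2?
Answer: -6191/288 ≈ -21.497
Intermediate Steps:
j(v, u) = (-10 + u)/(2*v) (j(v, u) = (-10 + u)/((2*v)) = (-10 + u)*(1/(2*v)) = (-10 + u)/(2*v))
s(B) = -6 - 1/(18*B) (s(B) = -7 + ((-3)**2 - 1/(B + B))/9 = -7 + (9 - 1/(2*B))/9 = -7 + (1 - 1/(18*B)) = -6 - 1/(18*B))
-17 + j(-12, -8)*s(-12) = -17 + ((1/2)*(-10 - 8)/(-12))*(-6 - 1/18/(-12)) = -17 + ((1/2)*(-1/12)*(-18))*(-6 - 1/18*(-1/12)) = -17 + 3*(-6 + 1/216)/4 = -17 + (3/4)*(-1295/216) = -17 - 1295/288 = -6191/288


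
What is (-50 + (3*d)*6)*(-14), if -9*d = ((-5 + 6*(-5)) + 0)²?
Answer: 35000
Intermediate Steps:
d = -1225/9 (d = -((-5 + 6*(-5)) + 0)²/9 = -((-5 - 30) + 0)²/9 = -(-35 + 0)²/9 = -⅑*(-35)² = -⅑*1225 = -1225/9 ≈ -136.11)
(-50 + (3*d)*6)*(-14) = (-50 + (3*(-1225/9))*6)*(-14) = (-50 - 1225/3*6)*(-14) = (-50 - 2450)*(-14) = -2500*(-14) = 35000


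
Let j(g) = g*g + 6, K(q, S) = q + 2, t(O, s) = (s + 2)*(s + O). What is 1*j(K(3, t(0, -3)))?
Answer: 31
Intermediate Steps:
t(O, s) = (2 + s)*(O + s)
K(q, S) = 2 + q
j(g) = 6 + g² (j(g) = g² + 6 = 6 + g²)
1*j(K(3, t(0, -3))) = 1*(6 + (2 + 3)²) = 1*(6 + 5²) = 1*(6 + 25) = 1*31 = 31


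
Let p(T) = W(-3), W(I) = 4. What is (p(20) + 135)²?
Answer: 19321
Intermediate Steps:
p(T) = 4
(p(20) + 135)² = (4 + 135)² = 139² = 19321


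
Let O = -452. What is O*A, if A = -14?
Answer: 6328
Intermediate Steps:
O*A = -452*(-14) = 6328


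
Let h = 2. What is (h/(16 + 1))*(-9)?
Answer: -18/17 ≈ -1.0588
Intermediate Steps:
(h/(16 + 1))*(-9) = (2/(16 + 1))*(-9) = (2/17)*(-9) = -18/17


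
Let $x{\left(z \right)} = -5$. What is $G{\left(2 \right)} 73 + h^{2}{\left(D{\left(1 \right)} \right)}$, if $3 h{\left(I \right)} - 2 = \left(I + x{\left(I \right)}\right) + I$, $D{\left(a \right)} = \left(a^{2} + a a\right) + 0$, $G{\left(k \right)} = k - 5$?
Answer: $- \frac{1970}{9} \approx -218.89$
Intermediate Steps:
$G{\left(k \right)} = -5 + k$
$D{\left(a \right)} = 2 a^{2}$ ($D{\left(a \right)} = \left(a^{2} + a^{2}\right) + 0 = 2 a^{2} + 0 = 2 a^{2}$)
$h{\left(I \right)} = -1 + \frac{2 I}{3}$ ($h{\left(I \right)} = \frac{2}{3} + \frac{\left(I - 5\right) + I}{3} = \frac{2}{3} + \frac{\left(-5 + I\right) + I}{3} = \frac{2}{3} + \frac{-5 + 2 I}{3} = \frac{2}{3} + \left(- \frac{5}{3} + \frac{2 I}{3}\right) = -1 + \frac{2 I}{3}$)
$G{\left(2 \right)} 73 + h^{2}{\left(D{\left(1 \right)} \right)} = \left(-5 + 2\right) 73 + \left(-1 + \frac{2 \cdot 2 \cdot 1^{2}}{3}\right)^{2} = \left(-3\right) 73 + \left(-1 + \frac{2 \cdot 2 \cdot 1}{3}\right)^{2} = -219 + \left(-1 + \frac{2}{3} \cdot 2\right)^{2} = -219 + \left(-1 + \frac{4}{3}\right)^{2} = -219 + \left(\frac{1}{3}\right)^{2} = -219 + \frac{1}{9} = - \frac{1970}{9}$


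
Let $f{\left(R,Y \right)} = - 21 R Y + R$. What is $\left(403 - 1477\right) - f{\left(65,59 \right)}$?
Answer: $79396$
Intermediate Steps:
$f{\left(R,Y \right)} = R - 21 R Y$ ($f{\left(R,Y \right)} = - 21 R Y + R = R - 21 R Y$)
$\left(403 - 1477\right) - f{\left(65,59 \right)} = \left(403 - 1477\right) - 65 \left(1 - 1239\right) = -1074 - 65 \left(-1238\right) = -1074 - -80470 = -1074 + 80470 = 79396$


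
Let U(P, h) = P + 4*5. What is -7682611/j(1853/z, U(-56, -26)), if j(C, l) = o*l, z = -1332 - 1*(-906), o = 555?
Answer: 7682611/19980 ≈ 384.52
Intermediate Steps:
z = -426 (z = -1332 + 906 = -426)
U(P, h) = 20 + P (U(P, h) = P + 20 = 20 + P)
j(C, l) = 555*l
-7682611/j(1853/z, U(-56, -26)) = -7682611*1/(555*(20 - 56)) = -7682611/(555*(-36)) = -7682611/(-19980) = -7682611*(-1/19980) = 7682611/19980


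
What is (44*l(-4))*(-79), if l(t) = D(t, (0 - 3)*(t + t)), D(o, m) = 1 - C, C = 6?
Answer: 17380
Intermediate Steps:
D(o, m) = -5 (D(o, m) = 1 - 1*6 = 1 - 6 = -5)
l(t) = -5
(44*l(-4))*(-79) = (44*(-5))*(-79) = -220*(-79) = 17380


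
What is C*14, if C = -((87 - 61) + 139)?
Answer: -2310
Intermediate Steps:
C = -165 (C = -(26 + 139) = -1*165 = -165)
C*14 = -165*14 = -2310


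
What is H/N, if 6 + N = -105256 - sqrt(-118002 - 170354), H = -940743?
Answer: 5501360537/615576500 - 104527*I*sqrt(72089)/615576500 ≈ 8.9369 - 0.045591*I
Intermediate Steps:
N = -105262 - 2*I*sqrt(72089) (N = -6 + (-105256 - sqrt(-118002 - 170354)) = -6 + (-105256 - sqrt(-288356)) = -6 + (-105256 - 2*I*sqrt(72089)) = -105262 - 2*I*sqrt(72089) ≈ -1.0526e+5 - 536.99*I)
H/N = -940743/(-105262 - 2*I*sqrt(72089))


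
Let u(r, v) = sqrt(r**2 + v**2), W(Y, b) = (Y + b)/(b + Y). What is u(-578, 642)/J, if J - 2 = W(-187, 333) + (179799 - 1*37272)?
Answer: sqrt(186562)/71265 ≈ 0.0060609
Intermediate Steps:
W(Y, b) = 1 (W(Y, b) = (Y + b)/(Y + b) = 1)
J = 142530 (J = 2 + (1 + (179799 - 1*37272)) = 2 + (1 + (179799 - 37272)) = 2 + (1 + 142527) = 2 + 142528 = 142530)
u(-578, 642)/J = sqrt((-578)**2 + 642**2)/142530 = sqrt(334084 + 412164)*(1/142530) = sqrt(746248)*(1/142530) = (2*sqrt(186562))*(1/142530) = sqrt(186562)/71265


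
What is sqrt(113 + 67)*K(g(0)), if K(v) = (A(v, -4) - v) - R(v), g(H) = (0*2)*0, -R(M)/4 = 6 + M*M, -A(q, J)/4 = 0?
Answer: 144*sqrt(5) ≈ 321.99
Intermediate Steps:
A(q, J) = 0 (A(q, J) = -4*0 = 0)
R(M) = -24 - 4*M**2 (R(M) = -4*(6 + M*M) = -4*(6 + M**2) = -24 - 4*M**2)
g(H) = 0 (g(H) = 0*0 = 0)
K(v) = 24 - v + 4*v**2 (K(v) = (0 - v) - (-24 - 4*v**2) = -v + (24 + 4*v**2) = 24 - v + 4*v**2)
sqrt(113 + 67)*K(g(0)) = sqrt(113 + 67)*(24 - 1*0 + 4*0**2) = sqrt(180)*(24 + 0 + 4*0) = (6*sqrt(5))*(24 + 0 + 0) = (6*sqrt(5))*24 = 144*sqrt(5)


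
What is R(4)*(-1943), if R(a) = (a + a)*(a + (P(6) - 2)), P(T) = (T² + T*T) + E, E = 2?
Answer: -1181344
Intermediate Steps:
P(T) = 2 + 2*T² (P(T) = (T² + T*T) + 2 = (T² + T²) + 2 = 2*T² + 2 = 2 + 2*T²)
R(a) = 2*a*(72 + a) (R(a) = (a + a)*(a + ((2 + 2*6²) - 2)) = (2*a)*(a + ((2 + 2*36) - 2)) = (2*a)*(a + ((2 + 72) - 2)) = (2*a)*(a + (74 - 2)) = (2*a)*(a + 72) = (2*a)*(72 + a) = 2*a*(72 + a))
R(4)*(-1943) = (2*4*(72 + 4))*(-1943) = (2*4*76)*(-1943) = 608*(-1943) = -1181344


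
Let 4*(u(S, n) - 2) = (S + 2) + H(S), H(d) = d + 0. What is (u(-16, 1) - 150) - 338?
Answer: -987/2 ≈ -493.50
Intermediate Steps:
H(d) = d
u(S, n) = 5/2 + S/2 (u(S, n) = 2 + ((S + 2) + S)/4 = 2 + ((2 + S) + S)/4 = 2 + (2 + 2*S)/4 = 2 + (1/2 + S/2) = 5/2 + S/2)
(u(-16, 1) - 150) - 338 = ((5/2 + (1/2)*(-16)) - 150) - 338 = ((5/2 - 8) - 150) - 338 = (-11/2 - 150) - 338 = -311/2 - 338 = -987/2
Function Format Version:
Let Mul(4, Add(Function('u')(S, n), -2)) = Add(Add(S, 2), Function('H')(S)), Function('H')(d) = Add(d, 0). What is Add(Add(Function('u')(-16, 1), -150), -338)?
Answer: Rational(-987, 2) ≈ -493.50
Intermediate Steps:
Function('H')(d) = d
Function('u')(S, n) = Add(Rational(5, 2), Mul(Rational(1, 2), S)) (Function('u')(S, n) = Add(2, Mul(Rational(1, 4), Add(Add(S, 2), S))) = Add(2, Mul(Rational(1, 4), Add(Add(2, S), S))) = Add(2, Mul(Rational(1, 4), Add(2, Mul(2, S)))) = Add(2, Add(Rational(1, 2), Mul(Rational(1, 2), S))) = Add(Rational(5, 2), Mul(Rational(1, 2), S)))
Add(Add(Function('u')(-16, 1), -150), -338) = Add(Add(Add(Rational(5, 2), Mul(Rational(1, 2), -16)), -150), -338) = Add(Add(Add(Rational(5, 2), -8), -150), -338) = Add(Add(Rational(-11, 2), -150), -338) = Add(Rational(-311, 2), -338) = Rational(-987, 2)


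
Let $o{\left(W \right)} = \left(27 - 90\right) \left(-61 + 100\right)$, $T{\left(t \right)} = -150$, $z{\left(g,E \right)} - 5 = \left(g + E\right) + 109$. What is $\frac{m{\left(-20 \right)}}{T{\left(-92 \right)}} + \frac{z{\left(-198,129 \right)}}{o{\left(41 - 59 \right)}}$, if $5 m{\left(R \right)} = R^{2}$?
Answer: $- \frac{251}{455} \approx -0.55165$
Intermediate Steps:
$m{\left(R \right)} = \frac{R^{2}}{5}$
$z{\left(g,E \right)} = 114 + E + g$ ($z{\left(g,E \right)} = 5 + \left(\left(g + E\right) + 109\right) = 5 + \left(\left(E + g\right) + 109\right) = 5 + \left(109 + E + g\right) = 114 + E + g$)
$o{\left(W \right)} = -2457$ ($o{\left(W \right)} = \left(-63\right) 39 = -2457$)
$\frac{m{\left(-20 \right)}}{T{\left(-92 \right)}} + \frac{z{\left(-198,129 \right)}}{o{\left(41 - 59 \right)}} = \frac{\frac{1}{5} \left(-20\right)^{2}}{-150} + \frac{114 + 129 - 198}{-2457} = \frac{1}{5} \cdot 400 \left(- \frac{1}{150}\right) + 45 \left(- \frac{1}{2457}\right) = 80 \left(- \frac{1}{150}\right) - \frac{5}{273} = - \frac{8}{15} - \frac{5}{273} = - \frac{251}{455}$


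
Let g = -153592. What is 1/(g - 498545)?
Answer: -1/652137 ≈ -1.5334e-6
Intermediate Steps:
1/(g - 498545) = 1/(-153592 - 498545) = 1/(-652137) = -1/652137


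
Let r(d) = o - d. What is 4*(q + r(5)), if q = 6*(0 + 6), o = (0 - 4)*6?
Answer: 28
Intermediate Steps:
o = -24 (o = -4*6 = -24)
q = 36 (q = 6*6 = 36)
r(d) = -24 - d
4*(q + r(5)) = 4*(36 + (-24 - 1*5)) = 4*(36 + (-24 - 5)) = 4*(36 - 29) = 4*7 = 28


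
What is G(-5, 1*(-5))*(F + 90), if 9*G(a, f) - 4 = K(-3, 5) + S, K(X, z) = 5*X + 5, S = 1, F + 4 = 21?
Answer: -535/9 ≈ -59.444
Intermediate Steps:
F = 17 (F = -4 + 21 = 17)
K(X, z) = 5 + 5*X
G(a, f) = -5/9 (G(a, f) = 4/9 + ((5 + 5*(-3)) + 1)/9 = 4/9 + ((5 - 15) + 1)/9 = 4/9 + (-10 + 1)/9 = 4/9 + (⅑)*(-9) = 4/9 - 1 = -5/9)
G(-5, 1*(-5))*(F + 90) = -5*(17 + 90)/9 = -5/9*107 = -535/9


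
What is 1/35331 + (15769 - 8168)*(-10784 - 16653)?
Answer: -7368231893846/35331 ≈ -2.0855e+8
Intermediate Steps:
1/35331 + (15769 - 8168)*(-10784 - 16653) = 1/35331 + 7601*(-27437) = 1/35331 - 208548637 = -7368231893846/35331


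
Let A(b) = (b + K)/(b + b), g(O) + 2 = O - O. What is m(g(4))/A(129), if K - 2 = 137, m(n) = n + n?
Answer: -258/67 ≈ -3.8507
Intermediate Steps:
g(O) = -2 (g(O) = -2 + (O - O) = -2 + 0 = -2)
m(n) = 2*n
K = 139 (K = 2 + 137 = 139)
A(b) = (139 + b)/(2*b) (A(b) = (b + 139)/(b + b) = (139 + b)/((2*b)) = (139 + b)*(1/(2*b)) = (139 + b)/(2*b))
m(g(4))/A(129) = (2*(-2))/(((1/2)*(139 + 129)/129)) = -4/((1/2)*(1/129)*268) = -4/134/129 = -4*129/134 = -258/67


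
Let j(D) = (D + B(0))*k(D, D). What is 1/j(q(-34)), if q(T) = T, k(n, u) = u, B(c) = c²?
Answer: 1/1156 ≈ 0.00086505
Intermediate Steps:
j(D) = D² (j(D) = (D + 0²)*D = (D + 0)*D = D*D = D²)
1/j(q(-34)) = 1/((-34)²) = 1/1156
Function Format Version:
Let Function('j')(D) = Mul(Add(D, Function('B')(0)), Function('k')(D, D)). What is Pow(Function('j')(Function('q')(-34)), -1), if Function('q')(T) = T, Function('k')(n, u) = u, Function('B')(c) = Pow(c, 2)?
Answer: Rational(1, 1156) ≈ 0.00086505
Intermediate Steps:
Function('j')(D) = Pow(D, 2) (Function('j')(D) = Mul(Add(D, Pow(0, 2)), D) = Mul(Add(D, 0), D) = Mul(D, D) = Pow(D, 2))
Pow(Function('j')(Function('q')(-34)), -1) = Pow(Pow(-34, 2), -1) = Pow(1156, -1) = Rational(1, 1156)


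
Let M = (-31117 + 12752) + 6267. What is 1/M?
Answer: -1/12098 ≈ -8.2658e-5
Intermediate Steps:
M = -12098 (M = -18365 + 6267 = -12098)
1/M = 1/(-12098) = -1/12098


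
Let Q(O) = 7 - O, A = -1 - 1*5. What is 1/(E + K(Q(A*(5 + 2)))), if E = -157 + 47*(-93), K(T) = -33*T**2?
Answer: -1/83761 ≈ -1.1939e-5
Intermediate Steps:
A = -6 (A = -1 - 5 = -6)
E = -4528 (E = -157 - 4371 = -4528)
1/(E + K(Q(A*(5 + 2)))) = 1/(-4528 - 33*(7 - (-6)*(5 + 2))**2) = 1/(-4528 - 33*(7 - (-6)*7)**2) = 1/(-4528 - 33*(7 - 1*(-42))**2) = 1/(-4528 - 33*(7 + 42)**2) = 1/(-4528 - 33*49**2) = 1/(-4528 - 33*2401) = 1/(-4528 - 79233) = 1/(-83761) = -1/83761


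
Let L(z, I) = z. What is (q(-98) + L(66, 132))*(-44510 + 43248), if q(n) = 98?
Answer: -206968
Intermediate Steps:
(q(-98) + L(66, 132))*(-44510 + 43248) = (98 + 66)*(-44510 + 43248) = 164*(-1262) = -206968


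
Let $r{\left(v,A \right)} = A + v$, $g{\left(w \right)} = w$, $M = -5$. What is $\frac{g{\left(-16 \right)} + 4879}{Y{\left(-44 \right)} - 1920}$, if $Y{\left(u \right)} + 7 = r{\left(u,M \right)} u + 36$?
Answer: $\frac{4863}{265} \approx 18.351$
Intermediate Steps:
$Y{\left(u \right)} = 29 + u \left(-5 + u\right)$ ($Y{\left(u \right)} = -7 + \left(\left(-5 + u\right) u + 36\right) = -7 + \left(u \left(-5 + u\right) + 36\right) = -7 + \left(36 + u \left(-5 + u\right)\right) = 29 + u \left(-5 + u\right)$)
$\frac{g{\left(-16 \right)} + 4879}{Y{\left(-44 \right)} - 1920} = \frac{-16 + 4879}{\left(29 - 44 \left(-5 - 44\right)\right) - 1920} = \frac{4863}{\left(29 - -2156\right) - 1920} = \frac{4863}{\left(29 + 2156\right) - 1920} = \frac{4863}{2185 - 1920} = \frac{4863}{265}$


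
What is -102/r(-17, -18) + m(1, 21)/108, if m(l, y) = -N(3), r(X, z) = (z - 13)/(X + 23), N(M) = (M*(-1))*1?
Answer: 22063/1116 ≈ 19.770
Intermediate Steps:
N(M) = -M (N(M) = -M*1 = -M)
r(X, z) = (-13 + z)/(23 + X)
m(l, y) = 3 (m(l, y) = -(-1)*3 = -1*(-3) = 3)
-102/r(-17, -18) + m(1, 21)/108 = -102*(23 - 17)/(-13 - 18) + 3/108 = -102/(-31/6) + 3*(1/108) = -102/((1/6)*(-31)) + 1/36 = -102/(-31/6) + 1/36 = -102*(-6/31) + 1/36 = 612/31 + 1/36 = 22063/1116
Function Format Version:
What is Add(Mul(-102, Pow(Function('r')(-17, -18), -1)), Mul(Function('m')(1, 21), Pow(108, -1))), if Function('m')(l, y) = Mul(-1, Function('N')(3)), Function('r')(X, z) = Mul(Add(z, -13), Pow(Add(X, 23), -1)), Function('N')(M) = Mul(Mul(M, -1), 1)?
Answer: Rational(22063, 1116) ≈ 19.770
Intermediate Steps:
Function('N')(M) = Mul(-1, M) (Function('N')(M) = Mul(Mul(-1, M), 1) = Mul(-1, M))
Function('r')(X, z) = Mul(Pow(Add(23, X), -1), Add(-13, z)) (Function('r')(X, z) = Mul(Add(-13, z), Pow(Add(23, X), -1)) = Mul(Pow(Add(23, X), -1), Add(-13, z)))
Function('m')(l, y) = 3 (Function('m')(l, y) = Mul(-1, Mul(-1, 3)) = Mul(-1, -3) = 3)
Add(Mul(-102, Pow(Function('r')(-17, -18), -1)), Mul(Function('m')(1, 21), Pow(108, -1))) = Add(Mul(-102, Pow(Mul(Pow(Add(23, -17), -1), Add(-13, -18)), -1)), Mul(3, Pow(108, -1))) = Add(Mul(-102, Pow(Mul(Pow(6, -1), -31), -1)), Mul(3, Rational(1, 108))) = Add(Mul(-102, Pow(Mul(Rational(1, 6), -31), -1)), Rational(1, 36)) = Add(Mul(-102, Pow(Rational(-31, 6), -1)), Rational(1, 36)) = Add(Mul(-102, Rational(-6, 31)), Rational(1, 36)) = Add(Rational(612, 31), Rational(1, 36)) = Rational(22063, 1116)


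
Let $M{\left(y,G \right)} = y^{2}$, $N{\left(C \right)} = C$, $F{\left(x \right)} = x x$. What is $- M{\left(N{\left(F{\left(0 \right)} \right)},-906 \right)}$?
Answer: $0$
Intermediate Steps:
$F{\left(x \right)} = x^{2}$
$- M{\left(N{\left(F{\left(0 \right)} \right)},-906 \right)} = - \left(0^{2}\right)^{2} = - 0^{2} = \left(-1\right) 0 = 0$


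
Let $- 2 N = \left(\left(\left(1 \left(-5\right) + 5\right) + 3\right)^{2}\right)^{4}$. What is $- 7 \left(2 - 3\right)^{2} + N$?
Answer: $- \frac{6575}{2} \approx -3287.5$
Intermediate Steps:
$N = - \frac{6561}{2}$ ($N = - \frac{\left(\left(\left(1 \left(-5\right) + 5\right) + 3\right)^{2}\right)^{4}}{2} = - \frac{\left(\left(\left(-5 + 5\right) + 3\right)^{2}\right)^{4}}{2} = - \frac{\left(\left(0 + 3\right)^{2}\right)^{4}}{2} = - \frac{\left(3^{2}\right)^{4}}{2} = - \frac{9^{4}}{2} = \left(- \frac{1}{2}\right) 6561 = - \frac{6561}{2} \approx -3280.5$)
$- 7 \left(2 - 3\right)^{2} + N = - 7 \left(2 - 3\right)^{2} - \frac{6561}{2} = - 7 \left(-1\right)^{2} - \frac{6561}{2} = \left(-7\right) 1 - \frac{6561}{2} = -7 - \frac{6561}{2} = - \frac{6575}{2}$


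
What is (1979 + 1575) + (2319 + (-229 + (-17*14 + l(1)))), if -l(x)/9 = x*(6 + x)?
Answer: 5343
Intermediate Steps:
l(x) = -9*x*(6 + x)
(1979 + 1575) + (2319 + (-229 + (-17*14 + l(1)))) = (1979 + 1575) + (2319 + (-229 + (-17*14 - 9*1*(6 + 1)))) = 3554 + (2319 + (-229 + (-238 - 9*1*7))) = 3554 + (2319 + (-229 + (-238 - 63))) = 3554 + (2319 + (-229 - 301)) = 3554 + (2319 - 530) = 3554 + 1789 = 5343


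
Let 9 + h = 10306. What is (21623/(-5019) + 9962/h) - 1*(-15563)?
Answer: 114876170608/7382949 ≈ 15560.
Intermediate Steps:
h = 10297 (h = -9 + 10306 = 10297)
(21623/(-5019) + 9962/h) - 1*(-15563) = (21623/(-5019) + 9962/10297) - 1*(-15563) = (21623*(-1/5019) + 9962*(1/10297)) + 15563 = (-3089/717 + 9962/10297) + 15563 = -24664679/7382949 + 15563 = 114876170608/7382949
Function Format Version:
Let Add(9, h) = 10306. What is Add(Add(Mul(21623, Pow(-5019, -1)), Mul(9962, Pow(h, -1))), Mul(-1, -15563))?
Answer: Rational(114876170608, 7382949) ≈ 15560.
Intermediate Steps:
h = 10297 (h = Add(-9, 10306) = 10297)
Add(Add(Mul(21623, Pow(-5019, -1)), Mul(9962, Pow(h, -1))), Mul(-1, -15563)) = Add(Add(Mul(21623, Pow(-5019, -1)), Mul(9962, Pow(10297, -1))), Mul(-1, -15563)) = Add(Add(Mul(21623, Rational(-1, 5019)), Mul(9962, Rational(1, 10297))), 15563) = Add(Add(Rational(-3089, 717), Rational(9962, 10297)), 15563) = Add(Rational(-24664679, 7382949), 15563) = Rational(114876170608, 7382949)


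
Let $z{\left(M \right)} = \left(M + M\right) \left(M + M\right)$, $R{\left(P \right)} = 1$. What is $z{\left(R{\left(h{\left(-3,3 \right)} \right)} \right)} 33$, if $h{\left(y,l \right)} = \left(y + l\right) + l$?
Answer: $132$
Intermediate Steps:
$h{\left(y,l \right)} = y + 2 l$ ($h{\left(y,l \right)} = \left(l + y\right) + l = y + 2 l$)
$z{\left(M \right)} = 4 M^{2}$ ($z{\left(M \right)} = 2 M 2 M = 4 M^{2}$)
$z{\left(R{\left(h{\left(-3,3 \right)} \right)} \right)} 33 = 4 \cdot 1^{2} \cdot 33 = 4 \cdot 1 \cdot 33 = 4 \cdot 33 = 132$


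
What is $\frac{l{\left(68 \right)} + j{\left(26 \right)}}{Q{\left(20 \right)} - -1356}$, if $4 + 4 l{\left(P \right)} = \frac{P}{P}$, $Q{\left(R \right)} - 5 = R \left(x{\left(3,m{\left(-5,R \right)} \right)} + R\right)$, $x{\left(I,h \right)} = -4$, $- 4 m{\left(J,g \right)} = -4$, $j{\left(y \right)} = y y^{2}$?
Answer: $\frac{70301}{6724} \approx 10.455$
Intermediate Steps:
$j{\left(y \right)} = y^{3}$
$m{\left(J,g \right)} = 1$ ($m{\left(J,g \right)} = \left(- \frac{1}{4}\right) \left(-4\right) = 1$)
$Q{\left(R \right)} = 5 + R \left(-4 + R\right)$
$l{\left(P \right)} = - \frac{3}{4}$ ($l{\left(P \right)} = -1 + \frac{P \frac{1}{P}}{4} = -1 + \frac{1}{4} \cdot 1 = -1 + \frac{1}{4} = - \frac{3}{4}$)
$\frac{l{\left(68 \right)} + j{\left(26 \right)}}{Q{\left(20 \right)} - -1356} = \frac{- \frac{3}{4} + 26^{3}}{\left(5 + 20^{2} - 80\right) - -1356} = \frac{- \frac{3}{4} + 17576}{\left(5 + 400 - 80\right) + \left(-649 + 2005\right)} = \frac{70301}{4 \left(325 + 1356\right)} = \frac{70301}{4 \cdot 1681} = \frac{70301}{4} \cdot \frac{1}{1681} = \frac{70301}{6724}$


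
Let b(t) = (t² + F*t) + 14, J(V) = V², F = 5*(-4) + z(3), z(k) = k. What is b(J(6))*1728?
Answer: 1206144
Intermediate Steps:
F = -17 (F = 5*(-4) + 3 = -20 + 3 = -17)
b(t) = 14 + t² - 17*t (b(t) = (t² - 17*t) + 14 = 14 + t² - 17*t)
b(J(6))*1728 = (14 + (6²)² - 17*6²)*1728 = (14 + 36² - 17*36)*1728 = (14 + 1296 - 612)*1728 = 698*1728 = 1206144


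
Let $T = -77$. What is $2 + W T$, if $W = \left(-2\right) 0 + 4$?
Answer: $-306$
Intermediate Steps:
$W = 4$ ($W = 0 + 4 = 4$)
$2 + W T = 2 + 4 \left(-77\right) = 2 - 308 = -306$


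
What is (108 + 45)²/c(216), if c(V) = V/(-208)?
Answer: -22542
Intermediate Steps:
c(V) = -V/208 (c(V) = V*(-1/208) = -V/208)
(108 + 45)²/c(216) = (108 + 45)²/((-1/208*216)) = 153²/(-27/26) = 23409*(-26/27) = -22542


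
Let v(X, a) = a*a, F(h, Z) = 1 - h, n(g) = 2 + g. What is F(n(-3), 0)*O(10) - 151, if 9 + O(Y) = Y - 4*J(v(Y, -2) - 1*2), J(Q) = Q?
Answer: -165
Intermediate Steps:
v(X, a) = a²
O(Y) = -17 + Y (O(Y) = -9 + (Y - 4*((-2)² - 1*2)) = -9 + (Y - 4*(4 - 2)) = -9 + (Y - 4*2) = -9 + (Y - 8) = -9 + (-8 + Y) = -17 + Y)
F(n(-3), 0)*O(10) - 151 = (1 - (2 - 3))*(-17 + 10) - 151 = (1 - 1*(-1))*(-7) - 151 = (1 + 1)*(-7) - 151 = 2*(-7) - 151 = -14 - 151 = -165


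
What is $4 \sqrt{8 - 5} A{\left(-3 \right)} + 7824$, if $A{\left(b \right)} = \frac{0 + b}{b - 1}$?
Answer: $7824 + 3 \sqrt{3} \approx 7829.2$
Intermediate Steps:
$A{\left(b \right)} = \frac{b}{-1 + b}$
$4 \sqrt{8 - 5} A{\left(-3 \right)} + 7824 = 4 \sqrt{8 - 5} \left(- \frac{3}{-1 - 3}\right) + 7824 = 4 \sqrt{3} \left(- \frac{3}{-4}\right) + 7824 = 4 \sqrt{3} \left(\left(-3\right) \left(- \frac{1}{4}\right)\right) + 7824 = 4 \sqrt{3} \cdot \frac{3}{4} + 7824 = 4 \frac{3 \sqrt{3}}{4} + 7824 = 3 \sqrt{3} + 7824 = 7824 + 3 \sqrt{3}$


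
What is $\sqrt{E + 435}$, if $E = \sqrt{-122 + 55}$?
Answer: $\sqrt{435 + i \sqrt{67}} \approx 20.858 + 0.1962 i$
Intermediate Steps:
$E = i \sqrt{67}$ ($E = \sqrt{-67} = i \sqrt{67} \approx 8.1853 i$)
$\sqrt{E + 435} = \sqrt{i \sqrt{67} + 435} = \sqrt{435 + i \sqrt{67}}$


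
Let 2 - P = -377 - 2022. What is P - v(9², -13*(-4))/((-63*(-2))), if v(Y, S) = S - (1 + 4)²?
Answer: 33611/14 ≈ 2400.8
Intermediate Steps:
P = 2401 (P = 2 - (-377 - 2022) = 2 - 1*(-2399) = 2 + 2399 = 2401)
v(Y, S) = -25 + S (v(Y, S) = S - 1*5² = S - 1*25 = S - 25 = -25 + S)
P - v(9², -13*(-4))/((-63*(-2))) = 2401 - (-25 - 13*(-4))/((-63*(-2))) = 2401 - (-25 + 52)/126 = 2401 - 27/126 = 2401 - 1*3/14 = 2401 - 3/14 = 33611/14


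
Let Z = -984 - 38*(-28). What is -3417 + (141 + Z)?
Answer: -3196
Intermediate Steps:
Z = 80 (Z = -984 + 1064 = 80)
-3417 + (141 + Z) = -3417 + (141 + 80) = -3417 + 221 = -3196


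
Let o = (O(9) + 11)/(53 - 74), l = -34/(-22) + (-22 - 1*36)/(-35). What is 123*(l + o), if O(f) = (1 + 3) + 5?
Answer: 106559/385 ≈ 276.78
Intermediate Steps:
O(f) = 9 (O(f) = 4 + 5 = 9)
l = 1233/385 (l = -34*(-1/22) + (-22 - 36)*(-1/35) = 17/11 - 58*(-1/35) = 17/11 + 58/35 = 1233/385 ≈ 3.2026)
o = -20/21 (o = (9 + 11)/(53 - 74) = 20/(-21) = 20*(-1/21) = -20/21 ≈ -0.95238)
123*(l + o) = 123*(1233/385 - 20/21) = 123*(2599/1155) = 106559/385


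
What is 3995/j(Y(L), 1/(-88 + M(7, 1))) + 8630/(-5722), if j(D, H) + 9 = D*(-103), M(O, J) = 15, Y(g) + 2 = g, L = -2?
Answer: 9690750/1152983 ≈ 8.4049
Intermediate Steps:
Y(g) = -2 + g
j(D, H) = -9 - 103*D (j(D, H) = -9 + D*(-103) = -9 - 103*D)
3995/j(Y(L), 1/(-88 + M(7, 1))) + 8630/(-5722) = 3995/(-9 - 103*(-2 - 2)) + 8630/(-5722) = 3995/(-9 - 103*(-4)) + 8630*(-1/5722) = 3995/(-9 + 412) - 4315/2861 = 3995/403 - 4315/2861 = 9690750/1152983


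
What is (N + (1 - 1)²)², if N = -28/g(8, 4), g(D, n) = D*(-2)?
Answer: 49/16 ≈ 3.0625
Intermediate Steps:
g(D, n) = -2*D
N = 7/4 (N = -28/((-2*8)) = -28/(-16) = -28*(-1/16) = 7/4 ≈ 1.7500)
(N + (1 - 1)²)² = (7/4 + (1 - 1)²)² = (7/4 + 0²)² = (7/4 + 0)² = (7/4)² = 49/16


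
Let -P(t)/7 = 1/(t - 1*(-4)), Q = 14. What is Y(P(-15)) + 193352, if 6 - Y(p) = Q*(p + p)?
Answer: 2126742/11 ≈ 1.9334e+5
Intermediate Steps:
P(t) = -7/(4 + t) (P(t) = -7/(t - 1*(-4)) = -7/(t + 4) = -7/(4 + t))
Y(p) = 6 - 28*p (Y(p) = 6 - 14*(p + p) = 6 - 14*2*p = 6 - 28*p)
Y(P(-15)) + 193352 = (6 - (-196)/(4 - 15)) + 193352 = (6 - (-196)/(-11)) + 193352 = (6 - (-196)*(-1)/11) + 193352 = (6 - 28*7/11) + 193352 = (6 - 196/11) + 193352 = -130/11 + 193352 = 2126742/11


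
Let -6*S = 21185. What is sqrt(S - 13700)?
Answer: I*sqrt(620310)/6 ≈ 131.27*I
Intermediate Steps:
S = -21185/6 (S = -1/6*21185 = -21185/6 ≈ -3530.8)
sqrt(S - 13700) = sqrt(-21185/6 - 13700) = sqrt(-103385/6) = I*sqrt(620310)/6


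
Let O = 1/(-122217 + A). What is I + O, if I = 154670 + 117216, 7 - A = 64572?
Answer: 50783410851/186782 ≈ 2.7189e+5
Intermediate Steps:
A = -64565 (A = 7 - 1*64572 = 7 - 64572 = -64565)
I = 271886
O = -1/186782 (O = 1/(-122217 - 64565) = 1/(-186782) = -1/186782 ≈ -5.3538e-6)
I + O = 271886 - 1/186782 = 50783410851/186782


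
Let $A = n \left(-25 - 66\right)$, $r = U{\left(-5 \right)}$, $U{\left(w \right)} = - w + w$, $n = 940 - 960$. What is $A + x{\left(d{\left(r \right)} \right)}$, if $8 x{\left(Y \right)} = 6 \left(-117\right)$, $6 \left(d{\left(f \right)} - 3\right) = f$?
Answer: $\frac{6929}{4} \approx 1732.3$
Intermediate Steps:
$n = -20$ ($n = 940 - 960 = -20$)
$U{\left(w \right)} = 0$
$r = 0$
$d{\left(f \right)} = 3 + \frac{f}{6}$
$A = 1820$ ($A = - 20 \left(-25 - 66\right) = \left(-20\right) \left(-91\right) = 1820$)
$x{\left(Y \right)} = - \frac{351}{4}$ ($x{\left(Y \right)} = \frac{6 \left(-117\right)}{8} = \frac{1}{8} \left(-702\right) = - \frac{351}{4}$)
$A + x{\left(d{\left(r \right)} \right)} = 1820 - \frac{351}{4} = \frac{6929}{4}$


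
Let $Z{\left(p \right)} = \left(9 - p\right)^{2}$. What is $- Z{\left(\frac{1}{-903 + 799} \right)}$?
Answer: $- \frac{877969}{10816} \approx -81.173$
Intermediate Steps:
$- Z{\left(\frac{1}{-903 + 799} \right)} = - \left(-9 + \frac{1}{-903 + 799}\right)^{2} = - \left(-9 + \frac{1}{-104}\right)^{2} = - \left(-9 - \frac{1}{104}\right)^{2} = - \left(- \frac{937}{104}\right)^{2} = \left(-1\right) \frac{877969}{10816} = - \frac{877969}{10816}$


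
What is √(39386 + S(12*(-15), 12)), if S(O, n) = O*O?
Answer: √71786 ≈ 267.93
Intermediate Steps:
S(O, n) = O²
√(39386 + S(12*(-15), 12)) = √(39386 + (12*(-15))²) = √(39386 + (-180)²) = √(39386 + 32400) = √71786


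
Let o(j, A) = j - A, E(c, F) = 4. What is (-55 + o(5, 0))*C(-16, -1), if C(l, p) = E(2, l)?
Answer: -200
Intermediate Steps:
C(l, p) = 4
(-55 + o(5, 0))*C(-16, -1) = (-55 + (5 - 1*0))*4 = (-55 + (5 + 0))*4 = (-55 + 5)*4 = -50*4 = -200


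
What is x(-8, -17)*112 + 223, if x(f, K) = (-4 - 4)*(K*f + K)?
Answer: -106401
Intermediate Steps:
x(f, K) = -8*K - 8*K*f (x(f, K) = -8*(K + K*f) = -8*K - 8*K*f)
x(-8, -17)*112 + 223 = -8*(-17)*(1 - 8)*112 + 223 = -8*(-17)*(-7)*112 + 223 = -952*112 + 223 = -106624 + 223 = -106401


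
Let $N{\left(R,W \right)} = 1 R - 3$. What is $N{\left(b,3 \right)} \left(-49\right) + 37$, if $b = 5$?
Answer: $-61$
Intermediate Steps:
$N{\left(R,W \right)} = -3 + R$ ($N{\left(R,W \right)} = R - 3 = -3 + R$)
$N{\left(b,3 \right)} \left(-49\right) + 37 = \left(-3 + 5\right) \left(-49\right) + 37 = 2 \left(-49\right) + 37 = -98 + 37 = -61$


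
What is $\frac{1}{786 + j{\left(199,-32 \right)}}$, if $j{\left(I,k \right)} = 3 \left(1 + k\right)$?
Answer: $\frac{1}{693} \approx 0.001443$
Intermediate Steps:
$j{\left(I,k \right)} = 3 + 3 k$
$\frac{1}{786 + j{\left(199,-32 \right)}} = \frac{1}{786 + \left(3 + 3 \left(-32\right)\right)} = \frac{1}{786 + \left(3 - 96\right)} = \frac{1}{786 - 93} = \frac{1}{693}$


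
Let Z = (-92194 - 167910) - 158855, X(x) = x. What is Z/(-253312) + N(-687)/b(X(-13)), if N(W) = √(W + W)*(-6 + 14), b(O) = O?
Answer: 418959/253312 - 8*I*√1374/13 ≈ 1.6539 - 22.811*I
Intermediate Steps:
N(W) = 8*√2*√W (N(W) = √(2*W)*8 = (√2*√W)*8 = 8*√2*√W)
Z = -418959 (Z = -260104 - 158855 = -418959)
Z/(-253312) + N(-687)/b(X(-13)) = -418959/(-253312) + (8*√2*√(-687))/(-13) = -418959*(-1/253312) + (8*√2*(I*√687))*(-1/13) = 418959/253312 + (8*I*√1374)*(-1/13) = 418959/253312 - 8*I*√1374/13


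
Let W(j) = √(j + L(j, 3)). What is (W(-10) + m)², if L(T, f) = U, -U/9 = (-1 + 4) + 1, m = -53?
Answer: (53 - I*√46)² ≈ 2763.0 - 718.93*I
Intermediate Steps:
U = -36 (U = -9*((-1 + 4) + 1) = -9*(3 + 1) = -9*4 = -36)
L(T, f) = -36
W(j) = √(-36 + j) (W(j) = √(j - 36) = √(-36 + j))
(W(-10) + m)² = (√(-36 - 10) - 53)² = (√(-46) - 53)² = (I*√46 - 53)² = (-53 + I*√46)²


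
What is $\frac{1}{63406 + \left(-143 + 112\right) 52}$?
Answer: $\frac{1}{61794} \approx 1.6183 \cdot 10^{-5}$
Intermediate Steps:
$\frac{1}{63406 + \left(-143 + 112\right) 52} = \frac{1}{63406 - 1612} = \frac{1}{61794}$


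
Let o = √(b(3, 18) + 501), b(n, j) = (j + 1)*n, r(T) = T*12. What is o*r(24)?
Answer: 864*√62 ≈ 6803.1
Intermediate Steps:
r(T) = 12*T
b(n, j) = n*(1 + j) (b(n, j) = (1 + j)*n = n*(1 + j))
o = 3*√62 (o = √(3*(1 + 18) + 501) = √(3*19 + 501) = √(57 + 501) = √558 = 3*√62 ≈ 23.622)
o*r(24) = (3*√62)*(12*24) = (3*√62)*288 = 864*√62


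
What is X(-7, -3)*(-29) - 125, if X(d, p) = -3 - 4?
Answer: 78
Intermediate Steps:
X(d, p) = -7
X(-7, -3)*(-29) - 125 = -7*(-29) - 125 = 203 - 125 = 78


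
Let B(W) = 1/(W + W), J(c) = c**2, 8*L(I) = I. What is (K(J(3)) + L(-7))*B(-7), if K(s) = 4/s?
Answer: 31/1008 ≈ 0.030754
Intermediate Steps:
L(I) = I/8
B(W) = 1/(2*W)
(K(J(3)) + L(-7))*B(-7) = (4/(3**2) + (1/8)*(-7))*((1/2)/(-7)) = (4/9 - 7/8)*((1/2)*(-1/7)) = (4*(1/9) - 7/8)*(-1/14) = (4/9 - 7/8)*(-1/14) = -31/72*(-1/14) = 31/1008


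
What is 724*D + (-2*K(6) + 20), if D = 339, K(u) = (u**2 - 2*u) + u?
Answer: 245396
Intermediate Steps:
K(u) = u**2 - u
724*D + (-2*K(6) + 20) = 724*339 + (-12*(-1 + 6) + 20) = 245436 + (-12*5 + 20) = 245436 + (-2*30 + 20) = 245436 + (-60 + 20) = 245436 - 40 = 245396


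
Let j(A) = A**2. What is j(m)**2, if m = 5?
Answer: 625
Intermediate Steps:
j(m)**2 = (5**2)**2 = 25**2 = 625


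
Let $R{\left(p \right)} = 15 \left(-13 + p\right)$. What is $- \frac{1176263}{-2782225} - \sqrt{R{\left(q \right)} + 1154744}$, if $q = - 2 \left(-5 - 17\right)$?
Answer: $\frac{1176263}{2782225} - \sqrt{1155209} \approx -1074.4$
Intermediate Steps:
$q = 44$ ($q = \left(-2\right) \left(-22\right) = 44$)
$R{\left(p \right)} = -195 + 15 p$
$- \frac{1176263}{-2782225} - \sqrt{R{\left(q \right)} + 1154744} = - \frac{1176263}{-2782225} - \sqrt{\left(-195 + 15 \cdot 44\right) + 1154744} = \left(-1176263\right) \left(- \frac{1}{2782225}\right) - \sqrt{\left(-195 + 660\right) + 1154744} = \frac{1176263}{2782225} - \sqrt{465 + 1154744} = \frac{1176263}{2782225} - \sqrt{1155209}$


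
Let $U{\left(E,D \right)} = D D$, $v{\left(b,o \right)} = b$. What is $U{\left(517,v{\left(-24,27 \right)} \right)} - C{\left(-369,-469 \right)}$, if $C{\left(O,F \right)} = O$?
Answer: $945$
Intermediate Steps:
$U{\left(E,D \right)} = D^{2}$
$U{\left(517,v{\left(-24,27 \right)} \right)} - C{\left(-369,-469 \right)} = \left(-24\right)^{2} - -369 = 576 + 369 = 945$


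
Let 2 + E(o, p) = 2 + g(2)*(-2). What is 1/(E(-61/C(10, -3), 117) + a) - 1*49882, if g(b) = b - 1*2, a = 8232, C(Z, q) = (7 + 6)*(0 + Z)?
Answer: -410628623/8232 ≈ -49882.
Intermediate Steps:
C(Z, q) = 13*Z
g(b) = -2 + b (g(b) = b - 2 = -2 + b)
E(o, p) = 0 (E(o, p) = -2 + (2 + (-2 + 2)*(-2)) = -2 + (2 + 0*(-2)) = -2 + (2 + 0) = -2 + 2 = 0)
1/(E(-61/C(10, -3), 117) + a) - 1*49882 = 1/(0 + 8232) - 1*49882 = 1/8232 - 49882 = -410628623/8232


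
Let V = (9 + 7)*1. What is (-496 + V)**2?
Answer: 230400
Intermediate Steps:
V = 16 (V = 16*1 = 16)
(-496 + V)**2 = (-496 + 16)**2 = (-480)**2 = 230400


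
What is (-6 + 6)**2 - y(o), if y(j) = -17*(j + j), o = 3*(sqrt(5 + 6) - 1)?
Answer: -102 + 102*sqrt(11) ≈ 236.30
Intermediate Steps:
o = -3 + 3*sqrt(11) (o = 3*(sqrt(11) - 1) = 3*(-1 + sqrt(11)) = -3 + 3*sqrt(11) ≈ 6.9499)
y(j) = -34*j
(-6 + 6)**2 - y(o) = (-6 + 6)**2 - (-34)*(-3 + 3*sqrt(11)) = 0**2 - (102 - 102*sqrt(11)) = 0 + (-102 + 102*sqrt(11)) = -102 + 102*sqrt(11)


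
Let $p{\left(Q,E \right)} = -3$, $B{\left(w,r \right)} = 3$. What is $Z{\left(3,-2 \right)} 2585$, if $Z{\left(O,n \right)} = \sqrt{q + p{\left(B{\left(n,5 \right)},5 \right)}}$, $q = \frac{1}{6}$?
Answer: $\frac{2585 i \sqrt{102}}{6} \approx 4351.2 i$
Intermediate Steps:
$q = \frac{1}{6} \approx 0.16667$
$Z{\left(O,n \right)} = \frac{i \sqrt{102}}{6}$ ($Z{\left(O,n \right)} = \sqrt{\frac{1}{6} - 3} = \sqrt{- \frac{17}{6}} = \frac{i \sqrt{102}}{6}$)
$Z{\left(3,-2 \right)} 2585 = \frac{i \sqrt{102}}{6} \cdot 2585 = \frac{2585 i \sqrt{102}}{6}$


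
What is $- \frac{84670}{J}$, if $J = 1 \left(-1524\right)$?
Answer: $\frac{42335}{762} \approx 55.558$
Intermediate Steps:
$J = -1524$
$- \frac{84670}{J} = - \frac{84670}{-1524} = \left(-84670\right) \left(- \frac{1}{1524}\right) = \frac{42335}{762}$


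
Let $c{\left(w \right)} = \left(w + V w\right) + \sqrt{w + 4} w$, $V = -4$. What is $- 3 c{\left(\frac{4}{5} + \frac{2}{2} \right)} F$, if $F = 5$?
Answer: $81 - \frac{27 \sqrt{145}}{5} \approx 15.975$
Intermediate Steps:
$c{\left(w \right)} = - 3 w + w \sqrt{4 + w}$ ($c{\left(w \right)} = \left(w - 4 w\right) + \sqrt{w + 4} w = - 3 w + \sqrt{4 + w} w = - 3 w + w \sqrt{4 + w}$)
$- 3 c{\left(\frac{4}{5} + \frac{2}{2} \right)} F = - 3 \left(\frac{4}{5} + \frac{2}{2}\right) \left(-3 + \sqrt{4 + \left(\frac{4}{5} + \frac{2}{2}\right)}\right) 5 = - 3 \left(4 \cdot \frac{1}{5} + 2 \cdot \frac{1}{2}\right) \left(-3 + \sqrt{4 + \left(4 \cdot \frac{1}{5} + 2 \cdot \frac{1}{2}\right)}\right) 5 = - 3 \left(\frac{4}{5} + 1\right) \left(-3 + \sqrt{4 + \left(\frac{4}{5} + 1\right)}\right) 5 = - 3 \frac{9 \left(-3 + \sqrt{4 + \frac{9}{5}}\right)}{5} \cdot 5 = - 3 \frac{9 \left(-3 + \sqrt{\frac{29}{5}}\right)}{5} \cdot 5 = - 3 \frac{9 \left(-3 + \frac{\sqrt{145}}{5}\right)}{5} \cdot 5 = - 3 \left(- \frac{27}{5} + \frac{9 \sqrt{145}}{25}\right) 5 = \left(\frac{81}{5} - \frac{27 \sqrt{145}}{25}\right) 5 = 81 - \frac{27 \sqrt{145}}{5}$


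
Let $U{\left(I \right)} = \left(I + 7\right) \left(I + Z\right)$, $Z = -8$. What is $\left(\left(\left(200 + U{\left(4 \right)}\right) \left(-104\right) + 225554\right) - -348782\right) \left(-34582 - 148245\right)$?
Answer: $-102037942624$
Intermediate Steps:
$U{\left(I \right)} = \left(-8 + I\right) \left(7 + I\right)$ ($U{\left(I \right)} = \left(I + 7\right) \left(I - 8\right) = \left(7 + I\right) \left(-8 + I\right) = \left(-8 + I\right) \left(7 + I\right)$)
$\left(\left(\left(200 + U{\left(4 \right)}\right) \left(-104\right) + 225554\right) - -348782\right) \left(-34582 - 148245\right) = \left(\left(\left(200 - \left(60 - 16\right)\right) \left(-104\right) + 225554\right) - -348782\right) \left(-34582 - 148245\right) = \left(\left(\left(200 - 44\right) \left(-104\right) + 225554\right) + 348782\right) \left(-182827\right) = \left(\left(156 \left(-104\right) + 225554\right) + 348782\right) \left(-182827\right) = \left(\left(-16224 + 225554\right) + 348782\right) \left(-182827\right) = \left(209330 + 348782\right) \left(-182827\right) = 558112 \left(-182827\right) = -102037942624$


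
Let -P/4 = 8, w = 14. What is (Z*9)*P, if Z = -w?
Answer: 4032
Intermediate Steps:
P = -32 (P = -4*8 = -32)
Z = -14 (Z = -1*14 = -14)
(Z*9)*P = -14*9*(-32) = -126*(-32) = 4032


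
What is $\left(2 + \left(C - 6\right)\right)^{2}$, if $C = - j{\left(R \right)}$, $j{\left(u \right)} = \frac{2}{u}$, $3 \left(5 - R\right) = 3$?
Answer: $\frac{81}{4} \approx 20.25$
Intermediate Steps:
$R = 4$ ($R = 5 - 1 = 4$)
$C = - \frac{1}{2}$ ($C = - \frac{2}{4} = \left(-1\right) \frac{1}{2} = - \frac{1}{2} \approx -0.5$)
$\left(2 + \left(C - 6\right)\right)^{2} = \left(2 - \frac{13}{2}\right)^{2} = \left(- \frac{9}{2}\right)^{2} = \frac{81}{4}$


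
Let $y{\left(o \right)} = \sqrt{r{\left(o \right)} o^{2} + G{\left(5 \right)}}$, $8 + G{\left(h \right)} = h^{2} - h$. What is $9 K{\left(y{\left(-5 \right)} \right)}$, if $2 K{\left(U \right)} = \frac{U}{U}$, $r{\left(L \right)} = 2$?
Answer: $\frac{9}{2} \approx 4.5$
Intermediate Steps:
$G{\left(h \right)} = -8 + h^{2} - h$ ($G{\left(h \right)} = -8 + \left(h^{2} - h\right) = -8 + h^{2} - h$)
$y{\left(o \right)} = \sqrt{12 + 2 o^{2}}$ ($y{\left(o \right)} = \sqrt{2 o^{2} - \left(13 - 25\right)} = \sqrt{2 o^{2} - -12} = \sqrt{2 o^{2} + 12} = \sqrt{12 + 2 o^{2}}$)
$K{\left(U \right)} = \frac{1}{2}$ ($K{\left(U \right)} = \frac{U \frac{1}{U}}{2} = \frac{1}{2} \cdot 1 = \frac{1}{2}$)
$9 K{\left(y{\left(-5 \right)} \right)} = 9 \cdot \frac{1}{2} = \frac{9}{2}$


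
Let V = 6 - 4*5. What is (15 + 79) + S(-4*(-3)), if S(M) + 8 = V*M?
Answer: -82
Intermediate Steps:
V = -14 (V = 6 - 20 = -14)
S(M) = -8 - 14*M
(15 + 79) + S(-4*(-3)) = (15 + 79) + (-8 - (-56)*(-3)) = 94 + (-8 - 14*12) = 94 + (-8 - 168) = 94 - 176 = -82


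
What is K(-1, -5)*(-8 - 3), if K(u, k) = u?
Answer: 11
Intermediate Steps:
K(-1, -5)*(-8 - 3) = -(-8 - 3) = -1*(-11) = 11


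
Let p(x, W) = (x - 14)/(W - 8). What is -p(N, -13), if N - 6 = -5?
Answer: -13/21 ≈ -0.61905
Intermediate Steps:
N = 1 (N = 6 - 5 = 1)
p(x, W) = (-14 + x)/(-8 + W)
-p(N, -13) = -(-14 + 1)/(-8 - 13) = -(-13)/(-21) = -(-1)*(-13)/21 = -1*13/21 = -13/21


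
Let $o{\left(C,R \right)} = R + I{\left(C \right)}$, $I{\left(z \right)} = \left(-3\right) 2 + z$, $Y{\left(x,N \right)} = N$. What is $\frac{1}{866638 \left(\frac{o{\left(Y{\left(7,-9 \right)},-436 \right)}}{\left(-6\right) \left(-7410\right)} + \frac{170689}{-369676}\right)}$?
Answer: $- \frac{1027237185}{420078765494038} \approx -2.4453 \cdot 10^{-6}$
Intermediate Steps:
$I{\left(z \right)} = -6 + z$
$o{\left(C,R \right)} = -6 + C + R$ ($o{\left(C,R \right)} = R + \left(-6 + C\right) = -6 + C + R$)
$\frac{1}{866638 \left(\frac{o{\left(Y{\left(7,-9 \right)},-436 \right)}}{\left(-6\right) \left(-7410\right)} + \frac{170689}{-369676}\right)} = \frac{1}{866638 \left(\frac{-6 - 9 - 436}{\left(-6\right) \left(-7410\right)} + \frac{170689}{-369676}\right)} = \frac{1}{866638 \left(- \frac{451}{44460} + 170689 \left(- \frac{1}{369676}\right)\right)} = \frac{1}{866638 \left(\left(-451\right) \frac{1}{44460} - \frac{170689}{369676}\right)} = \frac{1}{866638 \left(- \frac{451}{44460} - \frac{170689}{369676}\right)} = \frac{1}{866638 \left(- \frac{484722301}{1027237185}\right)} = \frac{1}{866638} \left(- \frac{1027237185}{484722301}\right) = - \frac{1027237185}{420078765494038}$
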